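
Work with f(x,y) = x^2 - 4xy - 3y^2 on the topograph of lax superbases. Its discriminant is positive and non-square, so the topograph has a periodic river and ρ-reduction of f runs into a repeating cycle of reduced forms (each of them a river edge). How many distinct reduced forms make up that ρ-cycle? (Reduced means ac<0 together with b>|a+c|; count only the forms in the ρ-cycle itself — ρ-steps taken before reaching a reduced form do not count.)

D = 28, ⌊√D⌋ = 5
descent: ρ → (-3,4,1)  [lands on river]
river: ρ → (1,4,-3)
river: ρ → (-3,2,2)
river: ρ → (2,2,-3)
ρ-cycle length = 4 (tail of 1 descent step not counted)

4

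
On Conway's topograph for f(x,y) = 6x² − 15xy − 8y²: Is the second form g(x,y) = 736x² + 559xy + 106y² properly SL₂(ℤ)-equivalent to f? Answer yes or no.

D₁ = 417, D₂ = 417
river cycle of f (length 18): (-8, 15, 6), (6, 9, -14), (-14, 19, 1), (1, 19, -14), (-14, 9, 6), (6, 15, -8), (-8, 17, 4), (4, 15, -12), (-12, 9, 7), (7, 19, -2), … (8 more)
river cycle of g (length 18): (-8, 15, 6), (6, 9, -14), (-14, 19, 1), (1, 19, -14), (-14, 9, 6), (6, 15, -8), (-8, 17, 4), (4, 15, -12), (-12, 9, 7), (7, 19, -2), … (8 more)
cycles coincide ⇒ equivalent

yes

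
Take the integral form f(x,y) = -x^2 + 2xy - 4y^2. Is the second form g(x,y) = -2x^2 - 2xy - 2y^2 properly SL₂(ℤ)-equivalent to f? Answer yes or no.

D₁ = -12, D₂ = -12
f is negative-definite; reduce −f:
−f: translate: b→0 (≡-2 mod 2), so (1,-2,4)→(1,0,3)
−f: reduced (well bottom): (1,0,3) with a≤c, −a<b≤a
flip sign back: reduced form of f is (-1,0,-3)
g is negative-definite; reduce −g:
−g: reduced (well bottom): (2,2,2) with a≤c, −a<b≤a
flip sign back: reduced form of g is (-2,-2,-2)
reduced forms (-1, 0, -3) vs (-2, -2, -2) ⇒ inequivalent

no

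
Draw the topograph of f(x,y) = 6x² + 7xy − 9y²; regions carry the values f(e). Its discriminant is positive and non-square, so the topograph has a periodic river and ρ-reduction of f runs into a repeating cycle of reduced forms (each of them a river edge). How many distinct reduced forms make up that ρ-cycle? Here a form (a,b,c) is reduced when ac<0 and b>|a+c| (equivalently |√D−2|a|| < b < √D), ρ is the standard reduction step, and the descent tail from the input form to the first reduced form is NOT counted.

D = 265, ⌊√D⌋ = 16
river: ρ → (-9,11,4)
river: ρ → (4,13,-6)
river: ρ → (-6,11,6)
river: ρ → (6,13,-4)
river: ρ → (-4,11,9)
river: ρ → (9,7,-6)
river: ρ → (-6,5,10)
river: ρ → (10,15,-1)
river: ρ → (-1,15,10)
river: ρ → (10,5,-6)
river: ρ → (-6,7,9)
river: ρ → (9,11,-4)
river: ρ → (-4,13,6)
river: ρ → (6,11,-6)
river: ρ → (-6,13,4)
river: ρ → (4,11,-9)
river: ρ → (-9,7,6)
river: ρ → (6,5,-10)
river: ρ → (-10,15,1)
river: ρ → (1,15,-10)
river: ρ → (-10,5,6)
river: ρ → (6,7,-9)
ρ-cycle length = 22 (tail of 0 descent steps not counted)

22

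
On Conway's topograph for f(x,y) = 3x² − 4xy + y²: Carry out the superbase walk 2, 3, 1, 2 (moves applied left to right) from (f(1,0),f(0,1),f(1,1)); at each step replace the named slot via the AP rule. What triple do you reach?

start (3,1,0) = (f(1,0),f(0,1),f(1,1))
replace slot 2: 2·(3+0) − 1 = 5 → (3,5,0)
replace slot 3: 2·(3+5) − 0 = 16 → (3,5,16)
replace slot 1: 2·(5+16) − 3 = 39 → (39,5,16)
replace slot 2: 2·(39+16) − 5 = 105 → (39,105,16)

39,105,16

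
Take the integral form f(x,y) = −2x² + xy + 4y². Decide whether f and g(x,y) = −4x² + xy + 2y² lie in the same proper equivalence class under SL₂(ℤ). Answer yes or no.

D₁ = 33, D₂ = 33
river cycle of f (length 4): (-2, 5, 1), (1, 5, -2), (-2, 3, 3), (3, 3, -2)
river cycle of g (length 4): (2, 3, -3), (-3, 3, 2), (2, 5, -1), (-1, 5, 2)
cycles differ ⇒ inequivalent

no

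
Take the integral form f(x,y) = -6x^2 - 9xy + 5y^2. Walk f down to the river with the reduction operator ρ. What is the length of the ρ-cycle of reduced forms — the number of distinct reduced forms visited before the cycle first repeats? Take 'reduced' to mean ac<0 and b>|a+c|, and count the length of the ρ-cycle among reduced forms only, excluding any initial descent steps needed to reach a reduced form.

D = 201, ⌊√D⌋ = 14
descent: ρ → (5,9,-6)  [lands on river]
river: ρ → (-6,3,8)
river: ρ → (8,13,-1)
river: ρ → (-1,13,8)
river: ρ → (8,3,-6)
river: ρ → (-6,9,5)
river: ρ → (5,11,-4)
river: ρ → (-4,13,2)
river: ρ → (2,11,-10)
river: ρ → (-10,9,3)
river: ρ → (3,9,-10)
river: ρ → (-10,11,2)
river: ρ → (2,13,-4)
river: ρ → (-4,11,5)
ρ-cycle length = 14 (tail of 1 descent step not counted)

14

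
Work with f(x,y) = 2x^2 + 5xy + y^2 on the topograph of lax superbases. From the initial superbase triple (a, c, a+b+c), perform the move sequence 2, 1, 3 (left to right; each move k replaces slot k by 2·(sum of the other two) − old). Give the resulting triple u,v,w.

start (2,1,8) = (f(1,0),f(0,1),f(1,1))
replace slot 2: 2·(2+8) − 1 = 19 → (2,19,8)
replace slot 1: 2·(19+8) − 2 = 52 → (52,19,8)
replace slot 3: 2·(52+19) − 8 = 134 → (52,19,134)

52,19,134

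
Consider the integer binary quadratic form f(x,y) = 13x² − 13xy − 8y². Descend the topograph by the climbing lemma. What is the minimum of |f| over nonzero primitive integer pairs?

descent: ρ → (-8,13,13)  [lands on river]
river: ρ → (13,13,-8)
river: ρ → (-8,19,7)
river: ρ → (7,23,-2)
river: ρ → (-2,21,18)
river: ρ → (18,15,-5)
river: ρ → (-5,15,18)
river: ρ → (18,21,-2)
river: ρ → (-2,23,7)
river: ρ → (7,19,-8)
closes: descent 1, river 10
min |a| on river = 2

2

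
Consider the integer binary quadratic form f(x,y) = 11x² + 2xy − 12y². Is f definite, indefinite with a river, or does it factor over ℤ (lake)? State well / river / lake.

D = b²−4ac = 2² − 4·11·(-12) = 532
D > 0 non-square ⇒ indefinite ⇒ periodic river

river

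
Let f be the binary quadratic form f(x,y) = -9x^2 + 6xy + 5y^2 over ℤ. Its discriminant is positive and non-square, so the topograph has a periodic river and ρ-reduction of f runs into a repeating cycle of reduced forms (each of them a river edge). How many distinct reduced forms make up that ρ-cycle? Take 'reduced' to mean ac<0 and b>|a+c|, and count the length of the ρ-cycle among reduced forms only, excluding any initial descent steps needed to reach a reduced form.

D = 216, ⌊√D⌋ = 14
river: ρ → (5,14,-1)
river: ρ → (-1,14,5)
river: ρ → (5,6,-9)
river: ρ → (-9,12,2)
river: ρ → (2,12,-9)
river: ρ → (-9,6,5)
ρ-cycle length = 6 (tail of 0 descent steps not counted)

6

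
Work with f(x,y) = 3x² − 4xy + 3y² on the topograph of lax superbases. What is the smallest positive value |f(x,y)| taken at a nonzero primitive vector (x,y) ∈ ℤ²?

translate: b→2 (≡-4 mod 6), so (3,-4,3)→(3,2,2)
flip: (3,2,2)→(2,-2,3)
translate: b→2 (≡-2 mod 4), so (2,-2,3)→(2,2,3)
reduced (well bottom): (2,2,3) with a≤c, −a<b≤a
well minimum = a = 2

2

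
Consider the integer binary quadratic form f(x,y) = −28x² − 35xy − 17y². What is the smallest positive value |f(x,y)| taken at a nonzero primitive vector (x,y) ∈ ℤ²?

translate: b→-21 (≡35 mod 56), so (28,35,17)→(28,-21,10)
flip: (28,-21,10)→(10,21,28)
translate: b→1 (≡21 mod 20), so (10,21,28)→(10,1,17)
reduced (well bottom): (10,1,17) with a≤c, −a<b≤a
well minimum |f| = |-10| = 10 (negative-definite)

10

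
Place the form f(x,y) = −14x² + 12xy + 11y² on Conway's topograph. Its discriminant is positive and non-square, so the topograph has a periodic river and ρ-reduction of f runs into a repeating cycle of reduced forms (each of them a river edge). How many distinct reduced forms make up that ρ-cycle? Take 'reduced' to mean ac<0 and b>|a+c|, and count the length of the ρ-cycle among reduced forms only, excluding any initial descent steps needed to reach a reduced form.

D = 760, ⌊√D⌋ = 27
river: ρ → (11,10,-15)
river: ρ → (-15,20,6)
river: ρ → (6,16,-21)
river: ρ → (-21,26,1)
river: ρ → (1,26,-21)
river: ρ → (-21,16,6)
river: ρ → (6,20,-15)
river: ρ → (-15,10,11)
river: ρ → (11,12,-14)
river: ρ → (-14,16,9)
river: ρ → (9,20,-10)
river: ρ → (-10,20,9)
river: ρ → (9,16,-14)
river: ρ → (-14,12,11)
ρ-cycle length = 14 (tail of 0 descent steps not counted)

14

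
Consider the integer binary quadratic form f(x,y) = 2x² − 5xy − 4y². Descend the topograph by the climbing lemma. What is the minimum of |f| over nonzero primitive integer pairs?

descent: ρ → (-4,5,2)  [lands on river]
river: ρ → (2,7,-1)
river: ρ → (-1,7,2)
river: ρ → (2,5,-4)
river: ρ → (-4,3,3)
river: ρ → (3,3,-4)
closes: descent 1, river 6
min |a| on river = 1

1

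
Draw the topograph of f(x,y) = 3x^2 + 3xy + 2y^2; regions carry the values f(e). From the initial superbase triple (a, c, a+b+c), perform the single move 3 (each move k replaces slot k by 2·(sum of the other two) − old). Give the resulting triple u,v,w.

start (3,2,8) = (f(1,0),f(0,1),f(1,1))
replace slot 3: 2·(3+2) − 8 = 2 → (3,2,2)

3,2,2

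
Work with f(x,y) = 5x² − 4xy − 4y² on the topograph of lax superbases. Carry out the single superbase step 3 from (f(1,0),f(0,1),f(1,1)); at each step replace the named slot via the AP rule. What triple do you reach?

start (5,-4,-3) = (f(1,0),f(0,1),f(1,1))
replace slot 3: 2·(5+(-4)) − (-3) = 5 → (5,-4,5)

5,-4,5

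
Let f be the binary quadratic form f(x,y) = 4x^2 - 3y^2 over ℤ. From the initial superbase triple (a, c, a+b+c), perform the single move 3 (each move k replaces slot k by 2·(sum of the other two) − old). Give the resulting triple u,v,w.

start (4,-3,1) = (f(1,0),f(0,1),f(1,1))
replace slot 3: 2·(4+(-3)) − 1 = 1 → (4,-3,1)

4,-3,1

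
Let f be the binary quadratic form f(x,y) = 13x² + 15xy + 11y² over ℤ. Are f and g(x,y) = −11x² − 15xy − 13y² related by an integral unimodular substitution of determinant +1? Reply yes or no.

D₁ = -347, D₂ = -347
f: translate: b→-11 (≡15 mod 26), so (13,15,11)→(13,-11,9)
f: flip: (13,-11,9)→(9,11,13)
f: translate: b→-7 (≡11 mod 18), so (9,11,13)→(9,-7,11)
f: reduced (well bottom): (9,-7,11) with a≤c, −a<b≤a
g is negative-definite; reduce −g:
−g: translate: b→-7 (≡15 mod 22), so (11,15,13)→(11,-7,9)
−g: flip: (11,-7,9)→(9,7,11)
−g: reduced (well bottom): (9,7,11) with a≤c, −a<b≤a
flip sign back: reduced form of g is (-9,-7,-11)
reduced forms (9, -7, 11) vs (-9, -7, -11) ⇒ inequivalent

no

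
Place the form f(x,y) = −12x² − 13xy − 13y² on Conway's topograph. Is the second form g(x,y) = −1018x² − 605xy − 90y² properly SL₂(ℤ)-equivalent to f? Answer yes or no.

D₁ = -455, D₂ = -455
f is negative-definite; reduce −f:
−f: translate: b→-11 (≡13 mod 24), so (12,13,13)→(12,-11,12)
−f: flip: (12,-11,12)→(12,11,12)
−f: reduced (well bottom): (12,11,12) with a≤c, −a<b≤a
flip sign back: reduced form of f is (-12,-11,-12)
g is negative-definite; reduce −g:
−g: flip: (1018,605,90)→(90,-605,1018)
−g: translate: b→-65 (≡-605 mod 180), so (90,-605,1018)→(90,-65,13)
−g: flip: (90,-65,13)→(13,65,90)
−g: translate: b→13 (≡65 mod 26), so (13,65,90)→(13,13,12)
−g: flip: (13,13,12)→(12,-13,13)
−g: translate: b→11 (≡-13 mod 24), so (12,-13,13)→(12,11,12)
−g: reduced (well bottom): (12,11,12) with a≤c, −a<b≤a
flip sign back: reduced form of g is (-12,-11,-12)
reduced forms (-12, -11, -12) vs (-12, -11, -12) ⇒ equivalent

yes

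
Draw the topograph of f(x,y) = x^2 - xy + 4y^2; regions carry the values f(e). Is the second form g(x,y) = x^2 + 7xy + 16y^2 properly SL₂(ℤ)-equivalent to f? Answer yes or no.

D₁ = -15, D₂ = -15
f: translate: b→1 (≡-1 mod 2), so (1,-1,4)→(1,1,4)
f: reduced (well bottom): (1,1,4) with a≤c, −a<b≤a
g: translate: b→1 (≡7 mod 2), so (1,7,16)→(1,1,4)
g: reduced (well bottom): (1,1,4) with a≤c, −a<b≤a
reduced forms (1, 1, 4) vs (1, 1, 4) ⇒ equivalent

yes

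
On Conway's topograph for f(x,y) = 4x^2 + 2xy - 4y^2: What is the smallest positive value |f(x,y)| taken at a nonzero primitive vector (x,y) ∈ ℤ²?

river: ρ → (-4,6,2)
river: ρ → (2,6,-4)
river: ρ → (-4,2,4)
river: ρ → (4,6,-2)
river: ρ → (-2,6,4)
river: ρ → (4,2,-4)
closes: descent 0, river 6
min |a| on river = 2

2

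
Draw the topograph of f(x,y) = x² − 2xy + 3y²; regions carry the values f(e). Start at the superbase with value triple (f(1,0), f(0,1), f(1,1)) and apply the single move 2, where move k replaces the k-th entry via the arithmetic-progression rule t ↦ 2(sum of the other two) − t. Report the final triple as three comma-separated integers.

start (1,3,2) = (f(1,0),f(0,1),f(1,1))
replace slot 2: 2·(1+2) − 3 = 3 → (1,3,2)

1,3,2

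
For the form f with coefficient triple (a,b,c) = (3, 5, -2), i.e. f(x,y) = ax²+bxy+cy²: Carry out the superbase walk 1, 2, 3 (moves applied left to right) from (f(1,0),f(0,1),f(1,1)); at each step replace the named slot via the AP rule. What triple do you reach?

start (3,-2,6) = (f(1,0),f(0,1),f(1,1))
replace slot 1: 2·((-2)+6) − 3 = 5 → (5,-2,6)
replace slot 2: 2·(5+6) − (-2) = 24 → (5,24,6)
replace slot 3: 2·(5+24) − 6 = 52 → (5,24,52)

5,24,52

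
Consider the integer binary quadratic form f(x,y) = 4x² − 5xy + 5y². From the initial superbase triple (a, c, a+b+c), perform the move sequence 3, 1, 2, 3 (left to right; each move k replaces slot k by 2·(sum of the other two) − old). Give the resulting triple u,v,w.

start (4,5,4) = (f(1,0),f(0,1),f(1,1))
replace slot 3: 2·(4+5) − 4 = 14 → (4,5,14)
replace slot 1: 2·(5+14) − 4 = 34 → (34,5,14)
replace slot 2: 2·(34+14) − 5 = 91 → (34,91,14)
replace slot 3: 2·(34+91) − 14 = 236 → (34,91,236)

34,91,236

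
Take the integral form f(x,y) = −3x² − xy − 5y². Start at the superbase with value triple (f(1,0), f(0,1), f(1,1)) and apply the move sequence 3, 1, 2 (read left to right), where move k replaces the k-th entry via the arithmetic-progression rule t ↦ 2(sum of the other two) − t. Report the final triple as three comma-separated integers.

start (-3,-5,-9) = (f(1,0),f(0,1),f(1,1))
replace slot 3: 2·((-3)+(-5)) − (-9) = -7 → (-3,-5,-7)
replace slot 1: 2·((-5)+(-7)) − (-3) = -21 → (-21,-5,-7)
replace slot 2: 2·((-21)+(-7)) − (-5) = -51 → (-21,-51,-7)

-21,-51,-7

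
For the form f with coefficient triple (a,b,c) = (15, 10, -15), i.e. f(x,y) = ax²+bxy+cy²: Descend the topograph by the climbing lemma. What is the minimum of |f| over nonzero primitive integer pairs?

river: ρ → (-15,20,10)
river: ρ → (10,20,-15)
river: ρ → (-15,10,15)
river: ρ → (15,20,-10)
river: ρ → (-10,20,15)
river: ρ → (15,10,-15)
closes: descent 0, river 6
min |a| on river = 10

10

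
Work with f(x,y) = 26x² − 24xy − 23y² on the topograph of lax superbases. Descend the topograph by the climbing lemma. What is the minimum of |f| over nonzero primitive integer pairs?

descent: ρ → (-23,24,26)  [lands on river]
river: ρ → (26,28,-21)
river: ρ → (-21,14,33)
river: ρ → (33,52,-2)
river: ρ → (-2,52,33)
river: ρ → (33,14,-21)
river: ρ → (-21,28,26)
river: ρ → (26,24,-23)
river: ρ → (-23,22,27)
river: ρ → (27,32,-18)
river: ρ → (-18,40,19)
river: ρ → (19,36,-22)
river: ρ → (-22,52,3)
river: ρ → (3,50,-39)
river: ρ → (-39,28,14)
river: ρ → (14,28,-39)
river: ρ → (-39,50,3)
river: ρ → (3,52,-22)
river: ρ → (-22,36,19)
river: ρ → (19,40,-18)
river: ρ → (-18,32,27)
river: ρ → (27,22,-23)
closes: descent 1, river 22
min |a| on river = 2

2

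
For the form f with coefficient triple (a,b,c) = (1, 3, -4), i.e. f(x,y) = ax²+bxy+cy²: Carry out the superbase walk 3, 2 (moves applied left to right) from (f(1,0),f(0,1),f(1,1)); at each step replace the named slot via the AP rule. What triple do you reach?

start (1,-4,0) = (f(1,0),f(0,1),f(1,1))
replace slot 3: 2·(1+(-4)) − 0 = -6 → (1,-4,-6)
replace slot 2: 2·(1+(-6)) − (-4) = -6 → (1,-6,-6)

1,-6,-6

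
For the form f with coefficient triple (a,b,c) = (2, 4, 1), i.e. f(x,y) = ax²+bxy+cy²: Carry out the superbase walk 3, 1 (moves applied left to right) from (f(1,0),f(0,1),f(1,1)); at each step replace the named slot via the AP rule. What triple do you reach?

start (2,1,7) = (f(1,0),f(0,1),f(1,1))
replace slot 3: 2·(2+1) − 7 = -1 → (2,1,-1)
replace slot 1: 2·(1+(-1)) − 2 = -2 → (-2,1,-1)

-2,1,-1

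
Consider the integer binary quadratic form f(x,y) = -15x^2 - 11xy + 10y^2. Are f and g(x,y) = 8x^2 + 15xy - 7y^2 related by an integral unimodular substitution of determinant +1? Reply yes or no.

D₁ = 721, D₂ = 449
discriminants differ ⇒ not SL₂(ℤ)-equivalent

no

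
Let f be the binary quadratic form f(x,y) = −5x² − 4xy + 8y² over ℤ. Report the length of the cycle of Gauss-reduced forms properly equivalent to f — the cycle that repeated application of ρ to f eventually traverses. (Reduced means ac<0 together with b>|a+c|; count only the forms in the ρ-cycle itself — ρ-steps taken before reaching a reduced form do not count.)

D = 176, ⌊√D⌋ = 13
descent: ρ → (8,4,-5)  [lands on river]
river: ρ → (-5,6,7)
river: ρ → (7,8,-4)
river: ρ → (-4,8,7)
river: ρ → (7,6,-5)
river: ρ → (-5,4,8)
river: ρ → (8,12,-1)
river: ρ → (-1,12,8)
ρ-cycle length = 8 (tail of 1 descent step not counted)

8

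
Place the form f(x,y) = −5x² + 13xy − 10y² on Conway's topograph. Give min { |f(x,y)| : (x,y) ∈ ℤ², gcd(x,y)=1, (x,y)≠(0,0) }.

translate: b→-3 (≡-13 mod 10), so (5,-13,10)→(5,-3,2)
flip: (5,-3,2)→(2,3,5)
translate: b→-1 (≡3 mod 4), so (2,3,5)→(2,-1,4)
reduced (well bottom): (2,-1,4) with a≤c, −a<b≤a
well minimum |f| = |-2| = 2 (negative-definite)

2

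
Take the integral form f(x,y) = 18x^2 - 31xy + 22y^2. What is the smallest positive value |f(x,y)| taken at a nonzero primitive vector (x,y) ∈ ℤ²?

translate: b→5 (≡-31 mod 36), so (18,-31,22)→(18,5,9)
flip: (18,5,9)→(9,-5,18)
reduced (well bottom): (9,-5,18) with a≤c, −a<b≤a
well minimum = a = 9

9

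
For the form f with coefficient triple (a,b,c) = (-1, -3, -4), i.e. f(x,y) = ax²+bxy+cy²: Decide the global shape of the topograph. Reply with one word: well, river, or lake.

D = b²−4ac = (-3)² − 4·(-1)·(-4) = -7
D < 0 ⇒ definite ⇒ every region one sign ⇒ single well

well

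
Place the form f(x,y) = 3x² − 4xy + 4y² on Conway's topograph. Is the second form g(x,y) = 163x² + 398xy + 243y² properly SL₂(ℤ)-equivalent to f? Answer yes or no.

D₁ = -32, D₂ = -32
f: translate: b→2 (≡-4 mod 6), so (3,-4,4)→(3,2,3)
f: reduced (well bottom): (3,2,3) with a≤c, −a<b≤a
g: translate: b→72 (≡398 mod 326), so (163,398,243)→(163,72,8)
g: flip: (163,72,8)→(8,-72,163)
g: translate: b→8 (≡-72 mod 16), so (8,-72,163)→(8,8,3)
g: flip: (8,8,3)→(3,-8,8)
g: translate: b→-2 (≡-8 mod 6), so (3,-8,8)→(3,-2,3)
g: flip: (3,-2,3)→(3,2,3)
g: reduced (well bottom): (3,2,3) with a≤c, −a<b≤a
reduced forms (3, 2, 3) vs (3, 2, 3) ⇒ equivalent

yes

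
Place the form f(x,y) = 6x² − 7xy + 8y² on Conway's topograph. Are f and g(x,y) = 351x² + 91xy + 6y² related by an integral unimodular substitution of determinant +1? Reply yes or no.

D₁ = -143, D₂ = -143
f: translate: b→5 (≡-7 mod 12), so (6,-7,8)→(6,5,7)
f: reduced (well bottom): (6,5,7) with a≤c, −a<b≤a
g: flip: (351,91,6)→(6,-91,351)
g: translate: b→5 (≡-91 mod 12), so (6,-91,351)→(6,5,7)
g: reduced (well bottom): (6,5,7) with a≤c, −a<b≤a
reduced forms (6, 5, 7) vs (6, 5, 7) ⇒ equivalent

yes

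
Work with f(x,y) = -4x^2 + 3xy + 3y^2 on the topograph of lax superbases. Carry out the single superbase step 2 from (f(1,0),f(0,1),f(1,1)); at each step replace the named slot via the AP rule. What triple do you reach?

start (-4,3,2) = (f(1,0),f(0,1),f(1,1))
replace slot 2: 2·((-4)+2) − 3 = -7 → (-4,-7,2)

-4,-7,2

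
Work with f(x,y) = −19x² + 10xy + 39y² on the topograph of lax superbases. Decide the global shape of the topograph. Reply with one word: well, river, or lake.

D = b²−4ac = 10² − 4·(-19)·39 = 3064
D > 0 non-square ⇒ indefinite ⇒ periodic river

river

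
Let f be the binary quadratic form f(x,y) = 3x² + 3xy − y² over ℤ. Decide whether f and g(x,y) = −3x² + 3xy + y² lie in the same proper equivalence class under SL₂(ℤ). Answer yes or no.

D₁ = 21, D₂ = 21
river cycle of f (length 2): (-1, 3, 3), (3, 3, -1)
river cycle of g (length 2): (1, 3, -3), (-3, 3, 1)
cycles differ ⇒ inequivalent

no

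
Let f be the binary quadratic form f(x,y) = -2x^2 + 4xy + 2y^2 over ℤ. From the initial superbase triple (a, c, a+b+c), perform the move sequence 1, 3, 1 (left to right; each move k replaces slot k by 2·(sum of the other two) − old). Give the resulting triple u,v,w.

start (-2,2,4) = (f(1,0),f(0,1),f(1,1))
replace slot 1: 2·(2+4) − (-2) = 14 → (14,2,4)
replace slot 3: 2·(14+2) − 4 = 28 → (14,2,28)
replace slot 1: 2·(2+28) − 14 = 46 → (46,2,28)

46,2,28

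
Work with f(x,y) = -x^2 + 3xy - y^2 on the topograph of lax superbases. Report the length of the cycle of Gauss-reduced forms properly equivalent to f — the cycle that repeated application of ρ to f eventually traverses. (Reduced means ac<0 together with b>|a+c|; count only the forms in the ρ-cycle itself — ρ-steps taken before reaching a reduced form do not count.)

D = 5, ⌊√D⌋ = 2
descent: ρ → (-1,1,1)  [lands on river]
river: ρ → (1,1,-1)
ρ-cycle length = 2 (tail of 1 descent step not counted)

2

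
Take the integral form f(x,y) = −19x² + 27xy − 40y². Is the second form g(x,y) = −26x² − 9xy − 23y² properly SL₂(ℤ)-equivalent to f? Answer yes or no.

D₁ = -2311, D₂ = -2311
f is negative-definite; reduce −f:
−f: translate: b→11 (≡-27 mod 38), so (19,-27,40)→(19,11,32)
−f: reduced (well bottom): (19,11,32) with a≤c, −a<b≤a
flip sign back: reduced form of f is (-19,-11,-32)
g is negative-definite; reduce −g:
−g: flip: (26,9,23)→(23,-9,26)
−g: reduced (well bottom): (23,-9,26) with a≤c, −a<b≤a
flip sign back: reduced form of g is (-23,9,-26)
reduced forms (-19, -11, -32) vs (-23, 9, -26) ⇒ inequivalent

no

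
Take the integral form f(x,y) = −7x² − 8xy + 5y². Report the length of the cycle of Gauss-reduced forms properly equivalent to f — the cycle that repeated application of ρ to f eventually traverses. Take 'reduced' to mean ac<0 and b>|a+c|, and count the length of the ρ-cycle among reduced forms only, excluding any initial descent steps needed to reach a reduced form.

D = 204, ⌊√D⌋ = 14
descent: ρ → (5,8,-7)  [lands on river]
river: ρ → (-7,6,6)
river: ρ → (6,6,-7)
river: ρ → (-7,8,5)
river: ρ → (5,12,-3)
river: ρ → (-3,12,5)
ρ-cycle length = 6 (tail of 1 descent step not counted)

6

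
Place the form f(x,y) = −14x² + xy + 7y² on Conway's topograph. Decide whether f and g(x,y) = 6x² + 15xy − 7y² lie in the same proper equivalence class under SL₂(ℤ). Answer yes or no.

D₁ = 393, D₂ = 393
river cycle of f (length 16): (7, 13, -8), (-8, 19, 1), (1, 19, -8), (-8, 13, 7), (7, 15, -6), (-6, 9, 13), (13, 17, -2), (-2, 19, 4), (4, 13, -14), (-14, 15, 3), … (6 more)
river cycle of g (length 16): (-7, 13, 8), (8, 19, -1), (-1, 19, 8), (8, 13, -7), (-7, 15, 6), (6, 9, -13), (-13, 17, 2), (2, 19, -4), (-4, 13, 14), (14, 15, -3), … (6 more)
cycles differ ⇒ inequivalent

no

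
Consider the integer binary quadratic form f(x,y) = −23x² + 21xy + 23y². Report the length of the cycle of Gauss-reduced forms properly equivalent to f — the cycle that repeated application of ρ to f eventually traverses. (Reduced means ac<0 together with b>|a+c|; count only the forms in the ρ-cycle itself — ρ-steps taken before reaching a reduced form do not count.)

D = 2557, ⌊√D⌋ = 50
river: ρ → (23,25,-21)
river: ρ → (-21,17,27)
river: ρ → (27,37,-11)
river: ρ → (-11,29,39)
river: ρ → (39,49,-1)
river: ρ → (-1,49,39)
river: ρ → (39,29,-11)
river: ρ → (-11,37,27)
river: ρ → (27,17,-21)
river: ρ → (-21,25,23)
river: ρ → (23,21,-23)
river: ρ → (-23,25,21)
river: ρ → (21,17,-27)
river: ρ → (-27,37,11)
river: ρ → (11,29,-39)
river: ρ → (-39,49,1)
river: ρ → (1,49,-39)
river: ρ → (-39,29,11)
river: ρ → (11,37,-27)
river: ρ → (-27,17,21)
river: ρ → (21,25,-23)
river: ρ → (-23,21,23)
ρ-cycle length = 22 (tail of 0 descent steps not counted)

22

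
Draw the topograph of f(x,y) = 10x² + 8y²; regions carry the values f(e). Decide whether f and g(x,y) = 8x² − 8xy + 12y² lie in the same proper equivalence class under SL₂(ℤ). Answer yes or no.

D₁ = -320, D₂ = -320
f: flip: (10,0,8)→(8,0,10)
f: reduced (well bottom): (8,0,10) with a≤c, −a<b≤a
g: translate: b→8 (≡-8 mod 16), so (8,-8,12)→(8,8,12)
g: reduced (well bottom): (8,8,12) with a≤c, −a<b≤a
reduced forms (8, 0, 10) vs (8, 8, 12) ⇒ inequivalent

no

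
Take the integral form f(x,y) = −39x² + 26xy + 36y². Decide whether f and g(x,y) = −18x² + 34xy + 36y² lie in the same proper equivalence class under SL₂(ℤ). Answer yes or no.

D₁ = 6292, D₂ = 3748
discriminants differ ⇒ not SL₂(ℤ)-equivalent

no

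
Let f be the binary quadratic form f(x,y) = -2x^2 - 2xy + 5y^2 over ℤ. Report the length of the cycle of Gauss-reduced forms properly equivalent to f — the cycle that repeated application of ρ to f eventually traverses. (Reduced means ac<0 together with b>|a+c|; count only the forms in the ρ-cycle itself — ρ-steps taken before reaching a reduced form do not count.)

D = 44, ⌊√D⌋ = 6
descent: ρ → (5,2,-2)
descent: ρ → (-2,6,1)  [lands on river]
river: ρ → (1,6,-2)
ρ-cycle length = 2 (tail of 2 descent steps not counted)

2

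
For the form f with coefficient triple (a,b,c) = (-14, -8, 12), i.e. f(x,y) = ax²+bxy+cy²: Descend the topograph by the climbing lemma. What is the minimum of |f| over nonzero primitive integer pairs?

descent: ρ → (12,8,-14)  [lands on river]
river: ρ → (-14,20,6)
river: ρ → (6,16,-20)
river: ρ → (-20,24,2)
river: ρ → (2,24,-20)
river: ρ → (-20,16,6)
river: ρ → (6,20,-14)
river: ρ → (-14,8,12)
river: ρ → (12,16,-10)
river: ρ → (-10,24,4)
river: ρ → (4,24,-10)
river: ρ → (-10,16,12)
closes: descent 1, river 12
min |a| on river = 2

2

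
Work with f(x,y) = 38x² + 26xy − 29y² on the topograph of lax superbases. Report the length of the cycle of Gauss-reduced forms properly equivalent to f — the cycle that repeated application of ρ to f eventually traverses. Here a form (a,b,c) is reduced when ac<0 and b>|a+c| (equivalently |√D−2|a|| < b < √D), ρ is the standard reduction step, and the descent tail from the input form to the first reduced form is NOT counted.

D = 5084, ⌊√D⌋ = 71
river: ρ → (-29,32,35)
river: ρ → (35,38,-26)
river: ρ → (-26,66,7)
river: ρ → (7,60,-53)
river: ρ → (-53,46,14)
river: ρ → (14,66,-13)
river: ρ → (-13,64,19)
river: ρ → (19,50,-34)
river: ρ → (-34,18,35)
river: ρ → (35,52,-17)
river: ρ → (-17,50,38)
river: ρ → (38,26,-29)
ρ-cycle length = 12 (tail of 0 descent steps not counted)

12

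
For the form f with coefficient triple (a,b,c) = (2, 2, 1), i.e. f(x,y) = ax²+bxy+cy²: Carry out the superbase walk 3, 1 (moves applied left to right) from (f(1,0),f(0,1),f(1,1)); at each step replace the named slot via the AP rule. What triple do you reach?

start (2,1,5) = (f(1,0),f(0,1),f(1,1))
replace slot 3: 2·(2+1) − 5 = 1 → (2,1,1)
replace slot 1: 2·(1+1) − 2 = 2 → (2,1,1)

2,1,1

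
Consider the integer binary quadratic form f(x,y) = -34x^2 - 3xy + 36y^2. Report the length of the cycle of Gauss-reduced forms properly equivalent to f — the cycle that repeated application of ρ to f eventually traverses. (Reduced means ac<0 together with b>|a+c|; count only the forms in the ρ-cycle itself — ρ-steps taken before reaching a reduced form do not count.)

D = 4905, ⌊√D⌋ = 70
descent: ρ → (36,3,-34)  [lands on river]
river: ρ → (-34,65,5)
river: ρ → (5,65,-34)
river: ρ → (-34,3,36)
river: ρ → (36,69,-1)
river: ρ → (-1,69,36)
ρ-cycle length = 6 (tail of 1 descent step not counted)

6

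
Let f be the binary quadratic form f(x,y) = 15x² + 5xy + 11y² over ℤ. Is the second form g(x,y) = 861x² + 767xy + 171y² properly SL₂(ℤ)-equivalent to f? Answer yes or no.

D₁ = -635, D₂ = -635
f: flip: (15,5,11)→(11,-5,15)
f: reduced (well bottom): (11,-5,15) with a≤c, −a<b≤a
g: flip: (861,767,171)→(171,-767,861)
g: translate: b→-83 (≡-767 mod 342), so (171,-767,861)→(171,-83,11)
g: flip: (171,-83,11)→(11,83,171)
g: translate: b→-5 (≡83 mod 22), so (11,83,171)→(11,-5,15)
g: reduced (well bottom): (11,-5,15) with a≤c, −a<b≤a
reduced forms (11, -5, 15) vs (11, -5, 15) ⇒ equivalent

yes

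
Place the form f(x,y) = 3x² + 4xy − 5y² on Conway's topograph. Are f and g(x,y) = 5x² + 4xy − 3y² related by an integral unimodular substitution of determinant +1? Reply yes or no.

D₁ = 76, D₂ = 76
river cycle of f (length 6): (-5, 6, 2), (2, 6, -5), (-5, 4, 3), (3, 8, -1), (-1, 8, 3), (3, 4, -5)
river cycle of g (length 6): (-3, 8, 1), (1, 8, -3), (-3, 4, 5), (5, 6, -2), (-2, 6, 5), (5, 4, -3)
cycles differ ⇒ inequivalent

no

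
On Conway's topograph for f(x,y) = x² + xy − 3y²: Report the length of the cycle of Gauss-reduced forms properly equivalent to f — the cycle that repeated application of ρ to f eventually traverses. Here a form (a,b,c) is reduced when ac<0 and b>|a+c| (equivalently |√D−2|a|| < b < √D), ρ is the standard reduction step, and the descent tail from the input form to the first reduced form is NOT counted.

D = 13, ⌊√D⌋ = 3
descent: ρ → (-3,-1,1)
descent: ρ → (1,3,-1)  [lands on river]
river: ρ → (-1,3,1)
ρ-cycle length = 2 (tail of 2 descent steps not counted)

2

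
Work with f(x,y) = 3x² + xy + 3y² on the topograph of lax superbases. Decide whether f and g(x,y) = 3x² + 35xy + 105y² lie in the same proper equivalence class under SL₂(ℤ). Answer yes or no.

D₁ = -35, D₂ = -35
f: reduced (well bottom): (3,1,3) with a≤c, −a<b≤a
g: translate: b→-1 (≡35 mod 6), so (3,35,105)→(3,-1,3)
g: flip: (3,-1,3)→(3,1,3)
g: reduced (well bottom): (3,1,3) with a≤c, −a<b≤a
reduced forms (3, 1, 3) vs (3, 1, 3) ⇒ equivalent

yes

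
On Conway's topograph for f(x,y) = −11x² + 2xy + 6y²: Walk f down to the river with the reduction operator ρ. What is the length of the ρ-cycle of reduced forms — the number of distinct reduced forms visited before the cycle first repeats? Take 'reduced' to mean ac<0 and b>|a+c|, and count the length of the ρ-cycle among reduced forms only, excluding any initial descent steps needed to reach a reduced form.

D = 268, ⌊√D⌋ = 16
descent: ρ → (6,10,-7)  [lands on river]
river: ρ → (-7,4,9)
river: ρ → (9,14,-2)
river: ρ → (-2,14,9)
river: ρ → (9,4,-7)
river: ρ → (-7,10,6)
river: ρ → (6,14,-3)
river: ρ → (-3,16,1)
river: ρ → (1,16,-3)
river: ρ → (-3,14,6)
ρ-cycle length = 10 (tail of 1 descent step not counted)

10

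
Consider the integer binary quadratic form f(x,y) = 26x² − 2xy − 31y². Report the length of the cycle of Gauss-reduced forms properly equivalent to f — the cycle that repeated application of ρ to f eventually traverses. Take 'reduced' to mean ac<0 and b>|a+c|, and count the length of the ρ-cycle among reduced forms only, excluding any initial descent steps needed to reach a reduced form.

D = 3228, ⌊√D⌋ = 56
descent: ρ → (-31,2,26)
descent: ρ → (26,50,-7)  [lands on river]
river: ρ → (-7,48,33)
river: ρ → (33,18,-22)
river: ρ → (-22,26,29)
river: ρ → (29,32,-19)
river: ρ → (-19,44,17)
river: ρ → (17,24,-39)
river: ρ → (-39,54,2)
river: ρ → (2,54,-39)
river: ρ → (-39,24,17)
river: ρ → (17,44,-19)
river: ρ → (-19,32,29)
river: ρ → (29,26,-22)
river: ρ → (-22,18,33)
river: ρ → (33,48,-7)
river: ρ → (-7,50,26)
river: ρ → (26,54,-3)
river: ρ → (-3,54,26)
ρ-cycle length = 18 (tail of 2 descent steps not counted)

18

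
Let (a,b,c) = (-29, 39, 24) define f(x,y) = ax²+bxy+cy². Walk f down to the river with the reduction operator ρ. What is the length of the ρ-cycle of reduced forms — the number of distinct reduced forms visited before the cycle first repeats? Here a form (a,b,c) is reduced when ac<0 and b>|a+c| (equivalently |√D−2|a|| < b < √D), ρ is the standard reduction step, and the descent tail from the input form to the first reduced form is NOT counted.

D = 4305, ⌊√D⌋ = 65
river: ρ → (24,57,-11)
river: ρ → (-11,53,34)
river: ρ → (34,15,-30)
river: ρ → (-30,45,19)
river: ρ → (19,31,-44)
river: ρ → (-44,57,6)
river: ρ → (6,63,-14)
river: ρ → (-14,49,34)
river: ρ → (34,19,-29)
river: ρ → (-29,39,24)
ρ-cycle length = 10 (tail of 0 descent steps not counted)

10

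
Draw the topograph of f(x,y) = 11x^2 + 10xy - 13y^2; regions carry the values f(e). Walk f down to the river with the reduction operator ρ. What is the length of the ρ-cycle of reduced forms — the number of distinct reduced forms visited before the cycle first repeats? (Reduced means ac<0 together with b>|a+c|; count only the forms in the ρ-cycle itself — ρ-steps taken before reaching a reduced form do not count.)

D = 672, ⌊√D⌋ = 25
river: ρ → (-13,16,8)
river: ρ → (8,16,-13)
river: ρ → (-13,10,11)
river: ρ → (11,12,-12)
river: ρ → (-12,12,11)
river: ρ → (11,10,-13)
ρ-cycle length = 6 (tail of 0 descent steps not counted)

6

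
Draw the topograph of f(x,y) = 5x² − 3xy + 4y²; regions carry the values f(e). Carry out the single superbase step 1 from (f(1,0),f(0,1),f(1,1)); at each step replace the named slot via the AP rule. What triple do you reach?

start (5,4,6) = (f(1,0),f(0,1),f(1,1))
replace slot 1: 2·(4+6) − 5 = 15 → (15,4,6)

15,4,6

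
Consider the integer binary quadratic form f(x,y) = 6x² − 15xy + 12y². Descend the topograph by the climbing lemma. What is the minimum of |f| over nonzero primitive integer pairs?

translate: b→-3 (≡-15 mod 12), so (6,-15,12)→(6,-3,3)
flip: (6,-3,3)→(3,3,6)
reduced (well bottom): (3,3,6) with a≤c, −a<b≤a
well minimum = a = 3

3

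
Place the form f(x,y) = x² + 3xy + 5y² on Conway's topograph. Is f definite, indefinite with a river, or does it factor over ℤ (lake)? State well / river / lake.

D = b²−4ac = 3² − 4·1·5 = -11
D < 0 ⇒ definite ⇒ every region one sign ⇒ single well

well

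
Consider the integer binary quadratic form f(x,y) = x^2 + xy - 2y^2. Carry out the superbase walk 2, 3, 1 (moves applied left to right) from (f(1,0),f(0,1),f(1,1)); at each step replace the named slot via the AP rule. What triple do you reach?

start (1,-2,0) = (f(1,0),f(0,1),f(1,1))
replace slot 2: 2·(1+0) − (-2) = 4 → (1,4,0)
replace slot 3: 2·(1+4) − 0 = 10 → (1,4,10)
replace slot 1: 2·(4+10) − 1 = 27 → (27,4,10)

27,4,10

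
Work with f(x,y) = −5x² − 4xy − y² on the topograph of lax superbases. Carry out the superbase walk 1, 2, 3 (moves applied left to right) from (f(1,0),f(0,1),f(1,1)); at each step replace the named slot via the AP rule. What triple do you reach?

start (-5,-1,-10) = (f(1,0),f(0,1),f(1,1))
replace slot 1: 2·((-1)+(-10)) − (-5) = -17 → (-17,-1,-10)
replace slot 2: 2·((-17)+(-10)) − (-1) = -53 → (-17,-53,-10)
replace slot 3: 2·((-17)+(-53)) − (-10) = -130 → (-17,-53,-130)

-17,-53,-130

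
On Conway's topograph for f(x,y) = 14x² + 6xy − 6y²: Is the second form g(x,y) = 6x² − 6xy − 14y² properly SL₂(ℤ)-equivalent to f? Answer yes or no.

D₁ = 372, D₂ = 372
river cycle of f (length 2): (-6, 18, 2), (2, 18, -6)
river cycle of g (length 2): (6, 18, -2), (-2, 18, 6)
cycles differ ⇒ inequivalent

no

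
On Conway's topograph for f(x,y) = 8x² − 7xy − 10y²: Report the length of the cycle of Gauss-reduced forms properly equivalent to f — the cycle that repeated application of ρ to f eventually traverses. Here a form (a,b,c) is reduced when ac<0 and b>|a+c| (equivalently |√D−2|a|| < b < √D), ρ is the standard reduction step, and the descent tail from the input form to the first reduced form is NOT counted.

D = 369, ⌊√D⌋ = 19
descent: ρ → (-10,7,8)  [lands on river]
river: ρ → (8,9,-9)
river: ρ → (-9,9,8)
river: ρ → (8,7,-10)
river: ρ → (-10,13,5)
river: ρ → (5,17,-4)
river: ρ → (-4,15,9)
river: ρ → (9,3,-10)
river: ρ → (-10,17,2)
river: ρ → (2,19,-1)
river: ρ → (-1,19,2)
river: ρ → (2,17,-10)
river: ρ → (-10,3,9)
river: ρ → (9,15,-4)
river: ρ → (-4,17,5)
river: ρ → (5,13,-10)
ρ-cycle length = 16 (tail of 1 descent step not counted)

16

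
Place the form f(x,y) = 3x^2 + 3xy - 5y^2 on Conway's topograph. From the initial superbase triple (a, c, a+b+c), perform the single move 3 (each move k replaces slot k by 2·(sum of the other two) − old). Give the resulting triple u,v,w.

start (3,-5,1) = (f(1,0),f(0,1),f(1,1))
replace slot 3: 2·(3+(-5)) − 1 = -5 → (3,-5,-5)

3,-5,-5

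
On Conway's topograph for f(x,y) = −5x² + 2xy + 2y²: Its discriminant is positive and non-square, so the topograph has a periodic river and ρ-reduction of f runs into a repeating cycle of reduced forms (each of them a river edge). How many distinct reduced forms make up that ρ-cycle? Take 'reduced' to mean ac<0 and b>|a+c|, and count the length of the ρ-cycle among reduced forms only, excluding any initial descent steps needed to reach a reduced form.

D = 44, ⌊√D⌋ = 6
descent: ρ → (2,6,-1)  [lands on river]
river: ρ → (-1,6,2)
ρ-cycle length = 2 (tail of 1 descent step not counted)

2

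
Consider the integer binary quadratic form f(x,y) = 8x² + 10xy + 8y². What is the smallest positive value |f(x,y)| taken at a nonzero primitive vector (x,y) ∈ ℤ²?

translate: b→-6 (≡10 mod 16), so (8,10,8)→(8,-6,6)
flip: (8,-6,6)→(6,6,8)
reduced (well bottom): (6,6,8) with a≤c, −a<b≤a
well minimum = a = 6

6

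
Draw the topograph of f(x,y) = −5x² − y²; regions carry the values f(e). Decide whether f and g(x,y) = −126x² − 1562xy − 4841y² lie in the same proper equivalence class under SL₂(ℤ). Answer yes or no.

D₁ = -20, D₂ = -20
f is negative-definite; reduce −f:
−f: flip: (5,0,1)→(1,0,5)
−f: reduced (well bottom): (1,0,5) with a≤c, −a<b≤a
flip sign back: reduced form of f is (-1,0,-5)
g is negative-definite; reduce −g:
−g: translate: b→50 (≡1562 mod 252), so (126,1562,4841)→(126,50,5)
−g: flip: (126,50,5)→(5,-50,126)
−g: translate: b→0 (≡-50 mod 10), so (5,-50,126)→(5,0,1)
−g: flip: (5,0,1)→(1,0,5)
−g: reduced (well bottom): (1,0,5) with a≤c, −a<b≤a
flip sign back: reduced form of g is (-1,0,-5)
reduced forms (-1, 0, -5) vs (-1, 0, -5) ⇒ equivalent

yes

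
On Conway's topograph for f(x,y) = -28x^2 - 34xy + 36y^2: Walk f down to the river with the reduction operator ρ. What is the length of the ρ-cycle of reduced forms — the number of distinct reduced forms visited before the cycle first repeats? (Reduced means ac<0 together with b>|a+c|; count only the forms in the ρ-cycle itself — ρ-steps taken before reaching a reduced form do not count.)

D = 5188, ⌊√D⌋ = 72
descent: ρ → (36,34,-28)  [lands on river]
river: ρ → (-28,22,42)
river: ρ → (42,62,-8)
river: ρ → (-8,66,26)
river: ρ → (26,38,-36)
river: ρ → (-36,34,28)
river: ρ → (28,22,-42)
river: ρ → (-42,62,8)
river: ρ → (8,66,-26)
river: ρ → (-26,38,36)
ρ-cycle length = 10 (tail of 1 descent step not counted)

10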